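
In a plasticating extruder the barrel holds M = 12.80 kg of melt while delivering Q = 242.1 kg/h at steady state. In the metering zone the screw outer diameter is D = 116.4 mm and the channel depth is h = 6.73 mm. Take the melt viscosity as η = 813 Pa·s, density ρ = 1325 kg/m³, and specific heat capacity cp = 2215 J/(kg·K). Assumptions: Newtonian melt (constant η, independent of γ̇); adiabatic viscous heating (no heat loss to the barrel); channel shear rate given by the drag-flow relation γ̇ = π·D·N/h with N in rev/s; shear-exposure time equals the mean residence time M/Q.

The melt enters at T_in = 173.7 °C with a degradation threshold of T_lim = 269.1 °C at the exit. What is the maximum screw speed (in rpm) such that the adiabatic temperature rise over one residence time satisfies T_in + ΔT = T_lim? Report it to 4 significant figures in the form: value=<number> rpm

value=46.97 rpm

Throughput in SI: Q_s = 242.1 kg/h ÷ 3600 s/h = 0.06725 kg/s
t_res = M / Q_s = 12.80 / 0.06725 = 190.335 s
D = 116.4 mm = 0.1164 m;  h = 6.73 mm = 0.00673 m
Allowable rise: ΔT_a = T_lim − T_in = 269.1 − 173.7 = 95.4 K
γ̇_max² = ΔT_a·ρ·cp / (η·t_res) = [95.4 × 1325 × 2215] / [813 × 190.335] = 1809.38 s⁻²
γ̇_max = sqrt(1809.38) = 42.5368 s⁻¹
N_max = γ̇_max h / (πD) = 42.5368·0.00673/(π·0.1164) = 0.782847 rev/s → ×60 = 46.9708 rpm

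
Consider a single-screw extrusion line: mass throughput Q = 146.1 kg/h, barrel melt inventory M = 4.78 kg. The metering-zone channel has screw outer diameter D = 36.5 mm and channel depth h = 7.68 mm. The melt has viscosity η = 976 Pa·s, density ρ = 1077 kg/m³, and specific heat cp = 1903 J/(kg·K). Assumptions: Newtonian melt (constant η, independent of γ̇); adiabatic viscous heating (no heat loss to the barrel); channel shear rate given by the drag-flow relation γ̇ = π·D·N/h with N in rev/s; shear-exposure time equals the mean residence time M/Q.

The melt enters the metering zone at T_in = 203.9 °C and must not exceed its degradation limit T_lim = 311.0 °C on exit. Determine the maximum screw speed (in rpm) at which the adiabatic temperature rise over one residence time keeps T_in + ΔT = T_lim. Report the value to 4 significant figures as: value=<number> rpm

Throughput in SI: Q_s = 146.1 kg/h ÷ 3600 s/h = 0.0405833 kg/s
t_res = M / Q_s = 4.78 ÷ 0.0405833 = 117.782 s
D = 36.5 mm = 0.0365 m;  h = 7.68 mm = 0.00768 m
ΔT_a = T_lim − T_in = 311.0 − 203.9 = 107.1 K
γ̇_max² = ΔT_a·ρ·cp/(η·t_res) = 107.1·1077·1903/(976·117.782) = 1909.47 s⁻²
Take the square root: γ̇_max = √(1909.47) = 43.6975 s⁻¹
N_max = γ̇_max·h / (π·D) = 43.6975 · 0.00768 / (π · 0.0365) = 2.92668 rev/s = 175.601 rpm

value=175.6 rpm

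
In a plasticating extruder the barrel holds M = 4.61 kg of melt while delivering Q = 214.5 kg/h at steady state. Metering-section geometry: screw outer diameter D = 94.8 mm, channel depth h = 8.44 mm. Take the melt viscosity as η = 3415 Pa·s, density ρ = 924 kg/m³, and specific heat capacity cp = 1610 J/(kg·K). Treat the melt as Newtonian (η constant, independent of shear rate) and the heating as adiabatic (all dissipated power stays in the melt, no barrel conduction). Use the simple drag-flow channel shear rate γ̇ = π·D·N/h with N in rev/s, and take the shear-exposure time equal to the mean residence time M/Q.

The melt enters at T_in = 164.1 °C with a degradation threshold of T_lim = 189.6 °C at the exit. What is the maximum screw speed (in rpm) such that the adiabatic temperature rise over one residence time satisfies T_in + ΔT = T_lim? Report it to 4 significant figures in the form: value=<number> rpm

value=20.37 rpm

Q_s = Q / 3600 = 214.5 / 3600 = 0.0595833 kg/s
t_res = M / Q_s = 4.61 ÷ 0.0595833 = 77.3706 s
D = 94.8 mm = 0.0948 m;  h = 8.44 mm = 0.00844 m
Allowable rise: ΔT_a = T_lim − T_in = 189.6 − 164.1 = 25.5 K
Invert ΔT = ηγ̇²t_res/(ρcp) for γ̇: γ̇_max² = ΔT_a ρ cp / (η t_res) = 25.5·924·1610 / (3415·77.3706) = 143.572 s⁻²
Take the square root: γ̇_max = √(143.572) = 11.9822 s⁻¹
N_max = γ̇_max·h / (π·D) = 11.9822 · 0.00844 / (π · 0.0948) = 0.339563 rev/s = 20.3738 rpm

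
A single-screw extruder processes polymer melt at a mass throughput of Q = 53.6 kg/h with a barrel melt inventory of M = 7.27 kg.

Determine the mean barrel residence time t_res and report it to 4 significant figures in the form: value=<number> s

Convert throughput: Q = 53.6 kg/h = 53.6/3600 = 0.0148889 kg/s
Mean residence time: t_res = M/Q_s = 7.27 kg / 0.0148889 kg/s = 488.284 s

value=488.3 s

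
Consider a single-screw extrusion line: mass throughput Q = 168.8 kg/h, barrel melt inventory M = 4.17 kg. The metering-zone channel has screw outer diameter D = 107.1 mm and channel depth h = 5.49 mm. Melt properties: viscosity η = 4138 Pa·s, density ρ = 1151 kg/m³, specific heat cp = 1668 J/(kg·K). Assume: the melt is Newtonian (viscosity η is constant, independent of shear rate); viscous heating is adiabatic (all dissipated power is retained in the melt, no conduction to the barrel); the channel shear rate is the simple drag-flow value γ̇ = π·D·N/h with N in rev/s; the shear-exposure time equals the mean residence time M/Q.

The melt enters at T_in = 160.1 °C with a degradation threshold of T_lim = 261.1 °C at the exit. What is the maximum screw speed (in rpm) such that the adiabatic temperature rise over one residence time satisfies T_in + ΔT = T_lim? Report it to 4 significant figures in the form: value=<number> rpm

value=22.47 rpm

Convert throughput: Q = 168.8 kg/h = 168.8/3600 = 0.0468889 kg/s
Mean residence time: t_res = M/Q_s = 4.17 kg / 0.0468889 kg/s = 88.9336 s
D = 107.1 mm = 0.1071 m;  h = 5.49 mm = 0.00549 m
Allowable rise: ΔT_a = T_lim − T_in = 261.1 − 160.1 = 101 K
γ̇_max² = ΔT_a·ρ·cp / (η·t_res) = [101 × 1151 × 1668] / [4138 × 88.9336] = 526.91 s⁻²
γ̇_max = sqrt(526.91) = 22.9545 s⁻¹
N_max = γ̇_max h / (πD) = 22.9545·0.00549/(π·0.1071) = 0.374542 rev/s → ×60 = 22.4725 rpm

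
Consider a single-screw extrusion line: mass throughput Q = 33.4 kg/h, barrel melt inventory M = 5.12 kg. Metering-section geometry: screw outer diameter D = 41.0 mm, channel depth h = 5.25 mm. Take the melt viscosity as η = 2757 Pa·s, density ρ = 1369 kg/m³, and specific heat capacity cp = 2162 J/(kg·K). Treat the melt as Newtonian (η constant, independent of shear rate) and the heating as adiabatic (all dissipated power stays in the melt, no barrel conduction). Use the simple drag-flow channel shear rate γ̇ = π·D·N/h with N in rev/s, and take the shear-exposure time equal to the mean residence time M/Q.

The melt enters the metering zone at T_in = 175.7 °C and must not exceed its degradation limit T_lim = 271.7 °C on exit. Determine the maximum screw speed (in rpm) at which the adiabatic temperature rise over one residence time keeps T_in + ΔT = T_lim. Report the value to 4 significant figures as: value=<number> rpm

Throughput in SI: Q_s = 33.4 kg/h ÷ 3600 s/h = 0.00927778 kg/s
Mean residence time: t_res = M/Q_s = 5.12 kg / 0.00927778 kg/s = 551.856 s
Convert to metres: D = 0.041 m, h = 0.00525 m
ΔT_a = T_lim − T_in = 271.7 °C − 175.7 °C = 96 K
γ̇_max² = ΔT_a·ρ·cp / (η·t_res) = [96 × 1369 × 2162] / [2757 × 551.856] = 186.753 s⁻²
Take the square root: γ̇_max = √(186.753) = 13.6658 s⁻¹
N_max = γ̇_max·h / (π·D) = 13.6658 · 0.00525 / (π · 0.041) = 0.557005 rev/s = 33.4203 rpm

value=33.42 rpm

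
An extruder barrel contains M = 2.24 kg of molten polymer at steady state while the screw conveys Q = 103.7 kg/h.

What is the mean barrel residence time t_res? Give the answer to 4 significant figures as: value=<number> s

Convert throughput: Q = 103.7 kg/h = 103.7/3600 = 0.0288056 kg/s
t_res = M / Q_s = 2.24 ÷ 0.0288056 = 77.7628 s

value=77.76 s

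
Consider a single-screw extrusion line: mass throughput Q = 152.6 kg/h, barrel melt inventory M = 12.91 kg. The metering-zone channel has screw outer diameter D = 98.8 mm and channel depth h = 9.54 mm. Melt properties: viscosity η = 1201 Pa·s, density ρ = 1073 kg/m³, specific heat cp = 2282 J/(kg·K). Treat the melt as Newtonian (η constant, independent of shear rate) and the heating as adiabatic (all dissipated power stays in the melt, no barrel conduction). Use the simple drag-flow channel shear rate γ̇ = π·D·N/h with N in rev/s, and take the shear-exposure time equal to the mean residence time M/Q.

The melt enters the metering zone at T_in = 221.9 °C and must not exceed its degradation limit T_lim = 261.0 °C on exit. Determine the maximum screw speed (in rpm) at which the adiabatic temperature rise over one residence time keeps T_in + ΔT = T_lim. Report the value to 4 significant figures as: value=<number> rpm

value=29.84 rpm

Q_s = Q / 3600 = 152.6 / 3600 = 0.0423889 kg/s
t_res = M / Q_s = 12.91 / 0.0423889 = 304.561 s
D = 98.8 mm = 0.0988 m;  h = 9.54 mm = 0.00954 m
ΔT_a = T_lim − T_in = 261.0 − 221.9 = 39.1 K
Invert ΔT = ηγ̇²t_res/(ρcp) for γ̇: γ̇_max² = ΔT_a ρ cp / (η t_res) = 39.1·1073·2282 / (1201·304.561) = 261.743 s⁻²
Take the square root: γ̇_max = √(261.743) = 16.1785 s⁻¹
N_max = γ̇_max·h / (π·D) = 16.1785 · 0.00954 / (π · 0.0988) = 0.497255 rev/s = 29.8353 rpm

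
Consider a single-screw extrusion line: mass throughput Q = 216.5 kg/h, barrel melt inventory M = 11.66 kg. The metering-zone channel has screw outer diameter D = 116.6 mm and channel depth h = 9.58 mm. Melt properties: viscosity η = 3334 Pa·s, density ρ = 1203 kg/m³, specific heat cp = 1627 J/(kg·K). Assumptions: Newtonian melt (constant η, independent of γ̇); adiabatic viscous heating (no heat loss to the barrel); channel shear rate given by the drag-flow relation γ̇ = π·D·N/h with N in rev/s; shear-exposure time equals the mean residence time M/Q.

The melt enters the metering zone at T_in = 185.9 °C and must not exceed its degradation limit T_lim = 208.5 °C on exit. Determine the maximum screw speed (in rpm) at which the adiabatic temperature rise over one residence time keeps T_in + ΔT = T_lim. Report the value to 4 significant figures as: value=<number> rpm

value=12.98 rpm

Throughput in SI: Q_s = 216.5 kg/h ÷ 3600 s/h = 0.0601389 kg/s
t_res = M / Q_s = 11.66 ÷ 0.0601389 = 193.885 s
D = 116.6 mm = 0.1166 m;  h = 9.58 mm = 0.00958 m
Allowable rise: ΔT_a = T_lim − T_in = 208.5 − 185.9 = 22.6 K
γ̇_max² = ΔT_a·ρ·cp/(η·t_res) = 22.6·1203·1627/(3334·193.885) = 68.431 s⁻²
γ̇_max = √68.431 = 8.2723 s⁻¹
N_max = γ̇_max·h / (π·D) = 8.2723 · 0.00958 / (π · 0.1166) = 0.216343 rev/s = 12.9806 rpm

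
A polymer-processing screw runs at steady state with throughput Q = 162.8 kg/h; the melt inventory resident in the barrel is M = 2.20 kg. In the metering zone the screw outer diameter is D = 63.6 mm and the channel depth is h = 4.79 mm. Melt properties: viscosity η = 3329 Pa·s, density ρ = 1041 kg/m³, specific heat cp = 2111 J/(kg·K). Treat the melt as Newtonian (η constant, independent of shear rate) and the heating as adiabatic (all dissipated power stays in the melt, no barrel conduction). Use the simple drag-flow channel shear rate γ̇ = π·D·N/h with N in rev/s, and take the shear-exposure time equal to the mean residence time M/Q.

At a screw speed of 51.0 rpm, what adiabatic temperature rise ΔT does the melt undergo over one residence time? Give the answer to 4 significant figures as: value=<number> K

Q_s = Q / 3600 = 162.8 / 3600 = 0.0452222 kg/s
t_res = M / Q_s = 2.20 ÷ 0.0452222 = 48.6486 s
Geometry in metres: D = 63.6 mm → 0.0636 m, h = 4.79 mm → 0.00479 m; screw speed N = 51.0 rpm = 0.85 rev/s
Shear rate: γ̇ = πDN/h = π·0.0636·0.85/0.00479 = 35.4561 s⁻¹
Adiabatic rise: ΔT = η γ̇² t_res / (ρ cp) = 3329·(35.4561)²·48.6486 / (1041·2111) = 92.6459 K

value=92.65 K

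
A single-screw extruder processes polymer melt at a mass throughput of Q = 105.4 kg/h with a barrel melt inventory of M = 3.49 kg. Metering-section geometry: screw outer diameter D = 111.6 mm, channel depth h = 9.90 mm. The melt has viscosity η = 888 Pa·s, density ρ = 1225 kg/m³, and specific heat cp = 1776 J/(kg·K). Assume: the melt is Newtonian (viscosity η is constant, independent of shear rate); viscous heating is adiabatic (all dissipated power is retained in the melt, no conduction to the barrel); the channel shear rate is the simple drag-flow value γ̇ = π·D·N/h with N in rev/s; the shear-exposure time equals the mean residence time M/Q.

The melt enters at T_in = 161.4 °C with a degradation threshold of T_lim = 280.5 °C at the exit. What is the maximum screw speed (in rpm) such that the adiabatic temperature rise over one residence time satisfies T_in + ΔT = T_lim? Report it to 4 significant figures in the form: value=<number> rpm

value=83.82 rpm

Convert throughput: Q = 105.4 kg/h = 105.4/3600 = 0.0292778 kg/s
t_res = M / Q_s = 3.49 ÷ 0.0292778 = 119.203 s
Geometry in SI: D = 111.6 mm → 0.1116 m, h = 9.90 mm → 0.0099 m
Allowable rise: ΔT_a = T_lim − T_in = 280.5 − 161.4 = 119.1 K
Invert ΔT = ηγ̇²t_res/(ρcp) for γ̇: γ̇_max² = ΔT_a ρ cp / (η t_res) = 119.1·1225·1776 / (888·119.203) = 2447.88 s⁻²
Take the square root: γ̇_max = √(2447.88) = 49.4761 s⁻¹
N_max = γ̇_max h / (πD) = 49.4761·0.0099/(π·0.1116) = 1.39706 rev/s → ×60 = 83.8239 rpm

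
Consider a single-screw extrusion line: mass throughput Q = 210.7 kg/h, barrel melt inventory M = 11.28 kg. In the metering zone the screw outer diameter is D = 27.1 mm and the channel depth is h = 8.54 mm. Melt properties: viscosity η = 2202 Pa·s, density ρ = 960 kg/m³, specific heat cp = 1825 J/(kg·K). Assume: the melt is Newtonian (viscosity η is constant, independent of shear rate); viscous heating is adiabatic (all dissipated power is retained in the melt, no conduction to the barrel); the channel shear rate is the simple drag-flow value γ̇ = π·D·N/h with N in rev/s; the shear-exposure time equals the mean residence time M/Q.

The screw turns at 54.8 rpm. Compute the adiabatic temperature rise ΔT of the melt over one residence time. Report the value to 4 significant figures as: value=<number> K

value=20.08 K

Throughput in SI: Q_s = 210.7 kg/h ÷ 3600 s/h = 0.0585278 kg/s
Mean residence time: t_res = M/Q_s = 11.28 kg / 0.0585278 kg/s = 192.729 s
Convert to SI: D = 0.0271 m, h = 0.00854 m, N = 54.8/60 = 0.913333 rev/s
γ̇ = π·D·N / h = π · 0.0271 · 0.913333 / 0.00854 = 9.10522 s⁻¹
Adiabatic rise: ΔT = η γ̇² t_res / (ρ cp) = 2202·(9.10522)²·192.729 / (960·1825) = 20.0822 K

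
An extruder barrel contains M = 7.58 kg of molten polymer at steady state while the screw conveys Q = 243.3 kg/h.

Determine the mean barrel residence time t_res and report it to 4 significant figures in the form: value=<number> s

value=112.2 s

Throughput in SI: Q_s = 243.3 kg/h ÷ 3600 s/h = 0.0675833 kg/s
t_res = M / Q_s = 7.58 / 0.0675833 = 112.158 s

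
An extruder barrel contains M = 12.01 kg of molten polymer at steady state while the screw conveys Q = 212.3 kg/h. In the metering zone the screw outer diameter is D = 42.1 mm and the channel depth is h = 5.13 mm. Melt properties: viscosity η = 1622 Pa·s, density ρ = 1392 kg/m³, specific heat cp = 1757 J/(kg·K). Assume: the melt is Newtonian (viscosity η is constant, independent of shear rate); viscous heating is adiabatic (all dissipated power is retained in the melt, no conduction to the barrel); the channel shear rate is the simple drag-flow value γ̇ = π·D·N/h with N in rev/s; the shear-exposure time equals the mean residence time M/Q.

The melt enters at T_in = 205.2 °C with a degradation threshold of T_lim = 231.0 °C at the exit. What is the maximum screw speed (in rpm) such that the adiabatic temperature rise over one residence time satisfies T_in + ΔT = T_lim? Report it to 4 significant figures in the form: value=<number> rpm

value=32.16 rpm

Q_s = Q / 3600 = 212.3 / 3600 = 0.0589722 kg/s
Mean residence time: t_res = M/Q_s = 12.01 kg / 0.0589722 kg/s = 203.655 s
Geometry in SI: D = 42.1 mm → 0.0421 m, h = 5.13 mm → 0.00513 m
ΔT_a = T_lim − T_in = 231.0 °C − 205.2 °C = 25.8 K
Invert ΔT = ηγ̇²t_res/(ρcp) for γ̇: γ̇_max² = ΔT_a ρ cp / (η t_res) = 25.8·1392·1757 / (1622·203.655) = 191.022 s⁻²
γ̇_max = √191.022 = 13.8211 s⁻¹
N_max = γ̇_max·h / (π·D) = 13.8211 · 0.00513 / (π · 0.0421) = 0.536077 rev/s = 32.1646 rpm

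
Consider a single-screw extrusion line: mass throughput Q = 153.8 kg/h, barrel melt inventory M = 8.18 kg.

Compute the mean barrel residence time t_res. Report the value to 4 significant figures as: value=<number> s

Q_s = Q / 3600 = 153.8 / 3600 = 0.0427222 kg/s
Mean residence time: t_res = M/Q_s = 8.18 kg / 0.0427222 kg/s = 191.469 s

value=191.5 s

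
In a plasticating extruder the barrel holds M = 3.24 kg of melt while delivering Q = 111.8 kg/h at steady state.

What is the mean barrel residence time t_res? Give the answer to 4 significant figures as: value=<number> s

Q_s = Q / 3600 = 111.8 / 3600 = 0.0310556 kg/s
t_res = M / Q_s = 3.24 / 0.0310556 = 104.329 s

value=104.3 s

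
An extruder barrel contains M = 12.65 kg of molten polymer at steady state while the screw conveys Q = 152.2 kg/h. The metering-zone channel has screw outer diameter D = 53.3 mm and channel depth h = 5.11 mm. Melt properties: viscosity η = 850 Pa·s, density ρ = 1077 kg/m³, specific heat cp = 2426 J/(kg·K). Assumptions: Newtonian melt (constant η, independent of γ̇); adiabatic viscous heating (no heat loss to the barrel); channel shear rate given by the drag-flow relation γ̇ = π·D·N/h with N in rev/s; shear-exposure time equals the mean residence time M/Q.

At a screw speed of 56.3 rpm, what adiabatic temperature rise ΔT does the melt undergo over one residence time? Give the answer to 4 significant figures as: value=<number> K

value=92.03 K

Convert throughput: Q = 152.2 kg/h = 152.2/3600 = 0.0422778 kg/s
Mean residence time: t_res = M/Q_s = 12.65 kg / 0.0422778 kg/s = 299.212 s
Geometry in metres: D = 53.3 mm → 0.0533 m, h = 5.11 mm → 0.00511 m; screw speed N = 56.3 rpm = 0.938333 rev/s
γ̇ = π·D·N / h = π · 0.0533 · 0.938333 / 0.00511 = 30.7477 s⁻¹
Adiabatic rise: ΔT = η γ̇² t_res / (ρ cp) = 850·(30.7477)²·299.212 / (1077·2426) = 92.0275 K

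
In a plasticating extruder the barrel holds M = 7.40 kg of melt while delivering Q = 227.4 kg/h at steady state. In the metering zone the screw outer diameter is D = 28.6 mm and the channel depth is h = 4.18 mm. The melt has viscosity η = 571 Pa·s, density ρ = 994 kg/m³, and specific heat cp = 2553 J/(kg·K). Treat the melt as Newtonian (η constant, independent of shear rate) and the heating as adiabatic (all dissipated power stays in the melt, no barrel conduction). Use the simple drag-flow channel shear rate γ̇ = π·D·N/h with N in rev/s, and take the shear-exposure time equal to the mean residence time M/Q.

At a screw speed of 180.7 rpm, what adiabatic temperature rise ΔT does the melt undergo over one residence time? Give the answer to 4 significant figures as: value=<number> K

value=110.5 K

Throughput in SI: Q_s = 227.4 kg/h ÷ 3600 s/h = 0.0631667 kg/s
t_res = M / Q_s = 7.40 / 0.0631667 = 117.15 s
Geometry in metres: D = 28.6 mm → 0.0286 m, h = 4.18 mm → 0.00418 m; screw speed N = 180.7 rpm = 3.01167 rev/s
γ̇ = π D N / h = (π)(0.0286)(3.01167) / 0.00418 = 64.7361 s⁻¹
ΔT = η·γ̇²·t_res/(ρ·cp) = [571 × 64.7361² × 117.15] / [994 × 2553] = 110.468 K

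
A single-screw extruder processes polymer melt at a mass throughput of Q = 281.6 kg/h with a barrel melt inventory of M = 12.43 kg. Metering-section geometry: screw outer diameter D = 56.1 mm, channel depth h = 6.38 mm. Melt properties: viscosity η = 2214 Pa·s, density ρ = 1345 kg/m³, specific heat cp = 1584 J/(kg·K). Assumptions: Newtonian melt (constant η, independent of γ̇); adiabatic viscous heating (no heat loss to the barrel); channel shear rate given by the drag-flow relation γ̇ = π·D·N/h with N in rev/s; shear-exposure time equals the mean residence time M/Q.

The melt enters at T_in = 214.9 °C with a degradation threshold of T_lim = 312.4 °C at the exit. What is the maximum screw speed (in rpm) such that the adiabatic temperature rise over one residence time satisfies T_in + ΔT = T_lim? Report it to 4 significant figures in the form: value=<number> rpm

value=52.78 rpm

Convert throughput: Q = 281.6 kg/h = 281.6/3600 = 0.0782222 kg/s
t_res = M / Q_s = 12.43 ÷ 0.0782222 = 158.906 s
D = 56.1 mm = 0.0561 m;  h = 6.38 mm = 0.00638 m
ΔT_a = T_lim − T_in = 312.4 − 214.9 = 97.5 K
Invert ΔT = ηγ̇²t_res/(ρcp) for γ̇: γ̇_max² = ΔT_a ρ cp / (η t_res) = 97.5·1345·1584 / (2214·158.906) = 590.423 s⁻²
γ̇_max = √590.423 = 24.2986 s⁻¹
N_max = γ̇_max h / (πD) = 24.2986·0.00638/(π·0.0561) = 0.879609 rev/s → ×60 = 52.7765 rpm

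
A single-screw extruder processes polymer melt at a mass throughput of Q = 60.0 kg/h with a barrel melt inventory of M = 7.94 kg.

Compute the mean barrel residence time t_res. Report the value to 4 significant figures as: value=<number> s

value=476.4 s

Convert throughput: Q = 60.0 kg/h = 60.0/3600 = 0.0166667 kg/s
Mean residence time: t_res = M/Q_s = 7.94 kg / 0.0166667 kg/s = 476.4 s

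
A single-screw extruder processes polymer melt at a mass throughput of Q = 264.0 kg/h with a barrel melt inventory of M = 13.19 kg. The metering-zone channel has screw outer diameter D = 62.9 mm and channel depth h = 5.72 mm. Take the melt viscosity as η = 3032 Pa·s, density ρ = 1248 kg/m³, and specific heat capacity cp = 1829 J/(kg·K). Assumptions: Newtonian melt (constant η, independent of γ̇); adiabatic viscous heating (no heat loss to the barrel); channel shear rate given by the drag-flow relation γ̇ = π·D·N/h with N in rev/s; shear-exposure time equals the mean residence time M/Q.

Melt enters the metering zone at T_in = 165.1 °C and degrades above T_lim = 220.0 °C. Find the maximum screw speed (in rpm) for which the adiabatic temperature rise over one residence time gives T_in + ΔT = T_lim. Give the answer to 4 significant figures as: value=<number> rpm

Q_s = Q / 3600 = 264.0 / 3600 = 0.0733333 kg/s
Mean residence time: t_res = M/Q_s = 13.19 kg / 0.0733333 kg/s = 179.864 s
Geometry in SI: D = 62.9 mm → 0.0629 m, h = 5.72 mm → 0.00572 m
Allowable rise: ΔT_a = T_lim − T_in = 220.0 − 165.1 = 54.9 K
Invert ΔT = ηγ̇²t_res/(ρcp) for γ̇: γ̇_max² = ΔT_a ρ cp / (η t_res) = 54.9·1248·1829 / (3032·179.864) = 229.788 s⁻²
γ̇_max = sqrt(229.788) = 15.1588 s⁻¹
N_max = γ̇_max h / (πD) = 15.1588·0.00572/(π·0.0629) = 0.438793 rev/s → ×60 = 26.3276 rpm

value=26.33 rpm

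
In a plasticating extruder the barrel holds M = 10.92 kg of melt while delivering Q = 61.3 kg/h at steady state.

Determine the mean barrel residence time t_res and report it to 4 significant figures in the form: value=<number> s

value=641.3 s

Convert throughput: Q = 61.3 kg/h = 61.3/3600 = 0.0170278 kg/s
t_res = M / Q_s = 10.92 ÷ 0.0170278 = 641.305 s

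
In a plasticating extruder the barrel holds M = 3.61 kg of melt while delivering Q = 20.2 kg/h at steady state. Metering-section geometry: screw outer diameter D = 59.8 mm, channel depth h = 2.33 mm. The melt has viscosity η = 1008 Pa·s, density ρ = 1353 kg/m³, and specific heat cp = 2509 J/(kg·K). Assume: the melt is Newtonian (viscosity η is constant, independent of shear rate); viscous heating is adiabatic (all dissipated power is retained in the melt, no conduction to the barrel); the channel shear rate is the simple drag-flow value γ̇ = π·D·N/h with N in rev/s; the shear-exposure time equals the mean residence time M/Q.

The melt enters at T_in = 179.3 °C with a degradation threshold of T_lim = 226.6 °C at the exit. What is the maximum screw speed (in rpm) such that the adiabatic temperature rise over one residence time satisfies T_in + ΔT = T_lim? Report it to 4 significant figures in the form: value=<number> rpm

value=11.71 rpm

Q_s = Q / 3600 = 20.2 / 3600 = 0.00561111 kg/s
t_res = M / Q_s = 3.61 ÷ 0.00561111 = 643.366 s
D = 59.8 mm = 0.0598 m;  h = 2.33 mm = 0.00233 m
ΔT_a = T_lim − T_in = 226.6 − 179.3 = 47.3 K
Invert ΔT = ηγ̇²t_res/(ρcp) for γ̇: γ̇_max² = ΔT_a ρ cp / (η t_res) = 47.3·1353·2509 / (1008·643.366) = 247.594 s⁻²
Take the square root: γ̇_max = √(247.594) = 15.7351 s⁻¹
Solve γ̇ = πDN/h for N: N_max = γ̇_max·h/(π·D) = 15.7351 × 0.00233 / (π × 0.0598) = 0.195153 rev/s = 11.7092 rpm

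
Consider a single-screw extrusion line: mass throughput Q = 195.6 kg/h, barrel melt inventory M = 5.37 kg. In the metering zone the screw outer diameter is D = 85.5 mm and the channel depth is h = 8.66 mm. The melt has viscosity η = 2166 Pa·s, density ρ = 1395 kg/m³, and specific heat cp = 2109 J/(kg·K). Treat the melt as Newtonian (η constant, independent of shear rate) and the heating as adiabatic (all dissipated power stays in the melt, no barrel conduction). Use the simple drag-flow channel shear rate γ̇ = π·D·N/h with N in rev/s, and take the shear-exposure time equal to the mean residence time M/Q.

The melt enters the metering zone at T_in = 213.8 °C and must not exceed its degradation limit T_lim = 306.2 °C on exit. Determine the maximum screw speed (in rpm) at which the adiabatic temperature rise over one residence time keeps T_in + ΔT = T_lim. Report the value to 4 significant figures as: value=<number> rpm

Convert throughput: Q = 195.6 kg/h = 195.6/3600 = 0.0543333 kg/s
t_res = M / Q_s = 5.37 / 0.0543333 = 98.8344 s
Geometry in SI: D = 85.5 mm → 0.0855 m, h = 8.66 mm → 0.00866 m
ΔT_a = T_lim − T_in = 306.2 °C − 213.8 °C = 92.4 K
γ̇_max² = ΔT_a·ρ·cp/(η·t_res) = 92.4·1395·2109/(2166·98.8344) = 1269.86 s⁻²
γ̇_max = sqrt(1269.86) = 35.6351 s⁻¹
Solve γ̇ = πDN/h for N: N_max = γ̇_max·h/(π·D) = 35.6351 × 0.00866 / (π × 0.0855) = 1.14889 rev/s = 68.9337 rpm

value=68.93 rpm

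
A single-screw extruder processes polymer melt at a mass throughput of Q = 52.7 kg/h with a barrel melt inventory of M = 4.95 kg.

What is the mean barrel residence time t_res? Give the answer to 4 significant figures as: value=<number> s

Throughput in SI: Q_s = 52.7 kg/h ÷ 3600 s/h = 0.0146389 kg/s
t_res = M / Q_s = 4.95 / 0.0146389 = 338.14 s

value=338.1 s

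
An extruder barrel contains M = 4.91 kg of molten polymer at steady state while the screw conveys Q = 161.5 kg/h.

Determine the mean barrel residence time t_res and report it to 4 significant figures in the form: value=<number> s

value=109.4 s

Q_s = Q / 3600 = 161.5 / 3600 = 0.0448611 kg/s
t_res = M / Q_s = 4.91 / 0.0448611 = 109.449 s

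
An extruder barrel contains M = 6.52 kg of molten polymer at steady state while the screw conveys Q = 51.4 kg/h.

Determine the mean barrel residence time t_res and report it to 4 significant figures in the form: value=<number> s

value=456.7 s

Throughput in SI: Q_s = 51.4 kg/h ÷ 3600 s/h = 0.0142778 kg/s
Mean residence time: t_res = M/Q_s = 6.52 kg / 0.0142778 kg/s = 456.654 s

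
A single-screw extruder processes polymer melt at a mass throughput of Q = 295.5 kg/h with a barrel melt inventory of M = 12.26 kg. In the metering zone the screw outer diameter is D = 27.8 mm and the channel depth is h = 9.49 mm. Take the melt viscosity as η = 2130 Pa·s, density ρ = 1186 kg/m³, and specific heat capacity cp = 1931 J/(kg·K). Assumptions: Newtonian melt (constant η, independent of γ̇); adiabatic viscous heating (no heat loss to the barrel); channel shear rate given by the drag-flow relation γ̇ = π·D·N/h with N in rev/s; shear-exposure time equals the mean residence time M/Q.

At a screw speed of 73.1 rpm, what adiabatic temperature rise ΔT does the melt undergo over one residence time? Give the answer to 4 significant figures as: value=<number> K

Q_s = Q / 3600 = 295.5 / 3600 = 0.0820833 kg/s
Mean residence time: t_res = M/Q_s = 12.26 kg / 0.0820833 kg/s = 149.36 s
Geometry in metres: D = 27.8 mm → 0.0278 m, h = 9.49 mm → 0.00949 m; screw speed N = 73.1 rpm = 1.21833 rev/s
Shear rate: γ̇ = πDN/h = π·0.0278·1.21833/0.00949 = 11.2123 s⁻¹
ΔT = η·γ̇²·t_res / (ρ·cp) = 2130 · (11.2123)² · 149.36 / (1186 · 1931) = 17.4637 K

value=17.46 K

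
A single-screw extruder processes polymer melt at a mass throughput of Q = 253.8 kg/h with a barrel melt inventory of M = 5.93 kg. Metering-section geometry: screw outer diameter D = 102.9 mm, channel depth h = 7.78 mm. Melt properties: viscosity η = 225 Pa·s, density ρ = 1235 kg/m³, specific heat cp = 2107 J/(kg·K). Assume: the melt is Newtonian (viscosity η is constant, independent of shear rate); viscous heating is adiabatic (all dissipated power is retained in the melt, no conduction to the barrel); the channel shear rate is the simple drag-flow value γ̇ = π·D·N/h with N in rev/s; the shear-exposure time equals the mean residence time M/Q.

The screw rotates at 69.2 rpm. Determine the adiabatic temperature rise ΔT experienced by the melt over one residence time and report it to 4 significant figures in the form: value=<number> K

Convert throughput: Q = 253.8 kg/h = 253.8/3600 = 0.0705 kg/s
t_res = M / Q_s = 5.93 / 0.0705 = 84.1135 s
Convert to SI: D = 0.1029 m, h = 0.00778 m, N = 69.2/60 = 1.15333 rev/s
Shear rate: γ̇ = πDN/h = π·0.1029·1.15333/0.00778 = 47.9226 s⁻¹
Adiabatic rise: ΔT = η γ̇² t_res / (ρ cp) = 225·(47.9226)²·84.1135 / (1235·2107) = 16.7031 K

value=16.70 K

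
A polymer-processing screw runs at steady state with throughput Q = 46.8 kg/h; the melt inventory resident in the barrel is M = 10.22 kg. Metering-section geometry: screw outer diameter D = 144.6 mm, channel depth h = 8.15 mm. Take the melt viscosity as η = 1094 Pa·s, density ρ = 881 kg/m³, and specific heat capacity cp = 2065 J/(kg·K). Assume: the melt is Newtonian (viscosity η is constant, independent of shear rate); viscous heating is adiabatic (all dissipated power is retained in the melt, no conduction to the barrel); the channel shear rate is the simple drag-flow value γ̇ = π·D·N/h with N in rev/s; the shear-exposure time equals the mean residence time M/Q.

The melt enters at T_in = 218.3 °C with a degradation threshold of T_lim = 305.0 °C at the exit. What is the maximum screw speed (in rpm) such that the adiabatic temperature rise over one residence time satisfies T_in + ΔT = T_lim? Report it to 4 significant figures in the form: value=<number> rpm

value=14.58 rpm

Convert throughput: Q = 46.8 kg/h = 46.8/3600 = 0.013 kg/s
t_res = M / Q_s = 10.22 ÷ 0.013 = 786.154 s
Convert to metres: D = 0.1446 m, h = 0.00815 m
Allowable rise: ΔT_a = T_lim − T_in = 305.0 − 218.3 = 86.7 K
γ̇_max² = ΔT_a·ρ·cp / (η·t_res) = [86.7 × 881 × 2065] / [1094 × 786.154] = 183.396 s⁻²
γ̇_max = sqrt(183.396) = 13.5424 s⁻¹
Solve γ̇ = πDN/h for N: N_max = γ̇_max·h/(π·D) = 13.5424 × 0.00815 / (π × 0.1446) = 0.24296 rev/s = 14.5776 rpm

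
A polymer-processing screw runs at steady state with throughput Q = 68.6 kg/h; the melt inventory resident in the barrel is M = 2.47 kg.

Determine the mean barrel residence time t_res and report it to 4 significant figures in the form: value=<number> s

Q_s = Q / 3600 = 68.6 / 3600 = 0.0190556 kg/s
Mean residence time: t_res = M/Q_s = 2.47 kg / 0.0190556 kg/s = 129.621 s

value=129.6 s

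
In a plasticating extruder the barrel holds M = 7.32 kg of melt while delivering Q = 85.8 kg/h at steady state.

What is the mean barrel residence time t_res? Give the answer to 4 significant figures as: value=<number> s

Q_s = Q / 3600 = 85.8 / 3600 = 0.0238333 kg/s
t_res = M / Q_s = 7.32 / 0.0238333 = 307.133 s

value=307.1 s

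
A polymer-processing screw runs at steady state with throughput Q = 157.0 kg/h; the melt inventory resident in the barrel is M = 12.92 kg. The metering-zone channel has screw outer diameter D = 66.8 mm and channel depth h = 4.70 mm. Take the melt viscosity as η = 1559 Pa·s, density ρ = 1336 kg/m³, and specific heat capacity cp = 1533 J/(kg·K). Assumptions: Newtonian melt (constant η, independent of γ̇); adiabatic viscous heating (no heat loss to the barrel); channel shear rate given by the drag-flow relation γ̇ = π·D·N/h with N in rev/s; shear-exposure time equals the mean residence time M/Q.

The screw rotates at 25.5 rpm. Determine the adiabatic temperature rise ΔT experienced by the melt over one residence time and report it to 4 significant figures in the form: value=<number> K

value=81.21 K

Q_s = Q / 3600 = 157.0 / 3600 = 0.0436111 kg/s
Mean residence time: t_res = M/Q_s = 12.92 kg / 0.0436111 kg/s = 296.255 s
D = 66.8 mm = 0.0668 m;  h = 4.70 mm = 0.0047 m;  N = 25.5 rpm / 60 = 0.425 rev/s
γ̇ = π D N / h = (π)(0.0668)(0.425) / 0.0047 = 18.9766 s⁻¹
ΔT = η·γ̇²·t_res/(ρ·cp) = [1559 × 18.9766² × 296.255] / [1336 × 1533] = 81.2078 K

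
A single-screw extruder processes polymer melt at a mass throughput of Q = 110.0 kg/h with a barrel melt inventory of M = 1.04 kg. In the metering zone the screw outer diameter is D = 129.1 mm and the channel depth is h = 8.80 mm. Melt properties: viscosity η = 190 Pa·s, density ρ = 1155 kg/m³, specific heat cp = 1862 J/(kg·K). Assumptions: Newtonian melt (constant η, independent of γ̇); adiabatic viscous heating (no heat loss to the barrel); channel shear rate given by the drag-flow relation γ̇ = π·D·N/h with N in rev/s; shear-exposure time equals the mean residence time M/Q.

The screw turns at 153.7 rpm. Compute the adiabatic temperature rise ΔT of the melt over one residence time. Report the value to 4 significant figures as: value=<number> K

Convert throughput: Q = 110.0 kg/h = 110.0/3600 = 0.0305556 kg/s
t_res = M / Q_s = 1.04 / 0.0305556 = 34.0364 s
Geometry in metres: D = 129.1 mm → 0.1291 m, h = 8.80 mm → 0.0088 m; screw speed N = 153.7 rpm = 2.56167 rev/s
γ̇ = π D N / h = (π)(0.1291)(2.56167) / 0.0088 = 118.064 s⁻¹
ΔT = η·γ̇²·t_res/(ρ·cp) = [190 × 118.064² × 34.0364] / [1155 × 1862] = 41.9148 K

value=41.91 K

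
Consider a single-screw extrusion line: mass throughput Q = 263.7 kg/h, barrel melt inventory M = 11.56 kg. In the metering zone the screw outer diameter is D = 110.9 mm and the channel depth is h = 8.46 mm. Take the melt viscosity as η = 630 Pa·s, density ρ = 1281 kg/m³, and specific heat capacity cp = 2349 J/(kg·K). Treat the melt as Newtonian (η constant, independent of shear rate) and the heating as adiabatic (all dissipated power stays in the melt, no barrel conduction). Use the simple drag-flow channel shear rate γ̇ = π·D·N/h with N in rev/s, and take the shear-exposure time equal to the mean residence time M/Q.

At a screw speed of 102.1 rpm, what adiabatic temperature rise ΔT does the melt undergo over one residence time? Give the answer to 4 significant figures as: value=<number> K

Throughput in SI: Q_s = 263.7 kg/h ÷ 3600 s/h = 0.07325 kg/s
t_res = M / Q_s = 11.56 ÷ 0.07325 = 157.816 s
Convert to SI: D = 0.1109 m, h = 0.00846 m, N = 102.1/60 = 1.70167 rev/s
γ̇ = π D N / h = (π)(0.1109)(1.70167) / 0.00846 = 70.0786 s⁻¹
ΔT = η·γ̇²·t_res / (ρ·cp) = 630 · (70.0786)² · 157.816 / (1281 · 2349) = 162.267 K

value=162.3 K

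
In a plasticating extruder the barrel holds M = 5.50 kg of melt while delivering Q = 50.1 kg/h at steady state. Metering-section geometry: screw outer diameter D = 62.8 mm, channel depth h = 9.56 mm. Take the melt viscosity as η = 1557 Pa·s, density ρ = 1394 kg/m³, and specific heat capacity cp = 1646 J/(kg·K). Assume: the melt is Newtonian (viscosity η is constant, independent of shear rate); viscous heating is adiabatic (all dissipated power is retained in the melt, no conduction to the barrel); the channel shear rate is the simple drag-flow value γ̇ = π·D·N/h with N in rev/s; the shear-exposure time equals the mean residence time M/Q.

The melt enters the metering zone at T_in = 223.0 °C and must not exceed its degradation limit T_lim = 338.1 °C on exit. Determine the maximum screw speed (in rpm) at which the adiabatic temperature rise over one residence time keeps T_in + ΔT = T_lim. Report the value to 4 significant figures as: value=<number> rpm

Throughput in SI: Q_s = 50.1 kg/h ÷ 3600 s/h = 0.0139167 kg/s
t_res = M / Q_s = 5.50 ÷ 0.0139167 = 395.21 s
D = 62.8 mm = 0.0628 m;  h = 9.56 mm = 0.00956 m
Allowable rise: ΔT_a = T_lim − T_in = 338.1 − 223.0 = 115.1 K
γ̇_max² = ΔT_a·ρ·cp / (η·t_res) = [115.1 × 1394 × 1646] / [1557 × 395.21] = 429.192 s⁻²
γ̇_max = √429.192 = 20.717 s⁻¹
Solve γ̇ = πDN/h for N: N_max = γ̇_max·h/(π·D) = 20.717 × 0.00956 / (π × 0.0628) = 1.00386 rev/s = 60.2318 rpm

value=60.23 rpm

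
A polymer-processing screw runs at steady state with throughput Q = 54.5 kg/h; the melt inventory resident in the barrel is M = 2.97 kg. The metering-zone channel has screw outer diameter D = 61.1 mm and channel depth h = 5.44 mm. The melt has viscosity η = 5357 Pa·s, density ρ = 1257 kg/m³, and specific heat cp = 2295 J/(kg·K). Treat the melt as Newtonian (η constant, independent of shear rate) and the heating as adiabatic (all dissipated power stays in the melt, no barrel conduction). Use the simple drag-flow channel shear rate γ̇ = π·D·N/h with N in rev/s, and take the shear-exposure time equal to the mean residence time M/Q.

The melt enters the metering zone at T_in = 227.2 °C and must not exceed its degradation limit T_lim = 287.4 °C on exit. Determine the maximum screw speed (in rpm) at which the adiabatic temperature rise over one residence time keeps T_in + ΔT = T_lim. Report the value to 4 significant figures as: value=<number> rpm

value=21.86 rpm

Convert throughput: Q = 54.5 kg/h = 54.5/3600 = 0.0151389 kg/s
Mean residence time: t_res = M/Q_s = 2.97 kg / 0.0151389 kg/s = 196.183 s
Geometry in SI: D = 61.1 mm → 0.0611 m, h = 5.44 mm → 0.00544 m
ΔT_a = T_lim − T_in = 287.4 °C − 227.2 °C = 60.2 K
γ̇_max² = ΔT_a·ρ·cp/(η·t_res) = 60.2·1257·2295/(5357·196.183) = 165.246 s⁻²
γ̇_max = √165.246 = 12.8548 s⁻¹
Solve γ̇ = πDN/h for N: N_max = γ̇_max·h/(π·D) = 12.8548 × 0.00544 / (π × 0.0611) = 0.364312 rev/s = 21.8587 rpm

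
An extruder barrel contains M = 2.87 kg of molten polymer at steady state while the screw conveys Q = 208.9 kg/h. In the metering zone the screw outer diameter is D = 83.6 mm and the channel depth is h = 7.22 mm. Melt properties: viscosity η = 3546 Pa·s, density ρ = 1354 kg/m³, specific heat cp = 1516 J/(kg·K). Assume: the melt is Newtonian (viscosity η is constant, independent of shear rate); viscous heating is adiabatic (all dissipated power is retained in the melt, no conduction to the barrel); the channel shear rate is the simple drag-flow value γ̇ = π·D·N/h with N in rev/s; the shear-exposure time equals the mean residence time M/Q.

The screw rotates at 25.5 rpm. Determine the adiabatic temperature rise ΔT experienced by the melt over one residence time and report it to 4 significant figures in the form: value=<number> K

Convert throughput: Q = 208.9 kg/h = 208.9/3600 = 0.0580278 kg/s
t_res = M / Q_s = 2.87 / 0.0580278 = 49.4591 s
Geometry in metres: D = 83.6 mm → 0.0836 m, h = 7.22 mm → 0.00722 m; screw speed N = 25.5 rpm = 0.425 rev/s
Shear rate: γ̇ = πDN/h = π·0.0836·0.425/0.00722 = 15.4599 s⁻¹
ΔT = η·γ̇²·t_res/(ρ·cp) = [3546 × 15.4599² × 49.4591] / [1354 × 1516] = 20.4213 K

value=20.42 K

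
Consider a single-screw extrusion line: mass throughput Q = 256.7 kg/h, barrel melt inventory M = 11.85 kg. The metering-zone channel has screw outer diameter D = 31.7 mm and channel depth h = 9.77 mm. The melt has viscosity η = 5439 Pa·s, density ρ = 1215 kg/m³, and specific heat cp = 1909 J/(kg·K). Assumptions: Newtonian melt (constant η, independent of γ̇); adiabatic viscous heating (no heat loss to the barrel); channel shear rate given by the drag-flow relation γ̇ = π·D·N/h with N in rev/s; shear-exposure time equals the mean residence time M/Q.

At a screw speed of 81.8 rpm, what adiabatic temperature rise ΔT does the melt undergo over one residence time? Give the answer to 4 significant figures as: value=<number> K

value=75.26 K

Convert throughput: Q = 256.7 kg/h = 256.7/3600 = 0.0713056 kg/s
t_res = M / Q_s = 11.85 ÷ 0.0713056 = 166.186 s
Geometry in metres: D = 31.7 mm → 0.0317 m, h = 9.77 mm → 0.00977 m; screw speed N = 81.8 rpm = 1.36333 rev/s
Shear rate: γ̇ = πDN/h = π·0.0317·1.36333/0.00977 = 13.8969 s⁻¹
ΔT = η·γ̇²·t_res / (ρ·cp) = 5439 · (13.8969)² · 166.186 / (1215 · 1909) = 75.2602 K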